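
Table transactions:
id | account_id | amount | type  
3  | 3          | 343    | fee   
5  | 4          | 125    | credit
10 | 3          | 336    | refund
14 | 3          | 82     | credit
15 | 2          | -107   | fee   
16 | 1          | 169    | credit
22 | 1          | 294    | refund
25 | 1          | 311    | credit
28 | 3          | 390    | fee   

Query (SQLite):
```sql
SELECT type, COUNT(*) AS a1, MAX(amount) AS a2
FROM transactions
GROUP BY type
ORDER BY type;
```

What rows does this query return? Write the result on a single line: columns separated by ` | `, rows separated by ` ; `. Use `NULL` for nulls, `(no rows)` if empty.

Group transactions by type.
Per group compute: COUNT(*), MAX(amount).
  credit: ids {5, 14, 16, 25} → COUNT(*)=4, MAX(amount)=311
  fee: ids {3, 15, 28} → COUNT(*)=3, MAX(amount)=390
  refund: ids {10, 22} → COUNT(*)=2, MAX(amount)=336

credit | 4 | 311 ; fee | 3 | 390 ; refund | 2 | 336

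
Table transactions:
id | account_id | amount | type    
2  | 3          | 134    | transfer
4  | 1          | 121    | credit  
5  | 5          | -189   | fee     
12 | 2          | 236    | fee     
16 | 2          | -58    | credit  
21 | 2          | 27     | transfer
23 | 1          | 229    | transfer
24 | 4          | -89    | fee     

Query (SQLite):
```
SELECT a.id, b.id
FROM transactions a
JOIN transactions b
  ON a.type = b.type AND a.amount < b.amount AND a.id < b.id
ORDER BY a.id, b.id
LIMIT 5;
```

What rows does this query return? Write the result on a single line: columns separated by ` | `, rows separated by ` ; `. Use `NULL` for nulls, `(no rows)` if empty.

Pairs (a,b) with same type, a.amount < b.amount, a.id < b.id.
type groups: credit:{4,16} fee:{5,12,24} transfer:{2,21,23}
Ordered by (a.id, b.id); first 5.

2 | 23 ; 5 | 12 ; 5 | 24 ; 21 | 23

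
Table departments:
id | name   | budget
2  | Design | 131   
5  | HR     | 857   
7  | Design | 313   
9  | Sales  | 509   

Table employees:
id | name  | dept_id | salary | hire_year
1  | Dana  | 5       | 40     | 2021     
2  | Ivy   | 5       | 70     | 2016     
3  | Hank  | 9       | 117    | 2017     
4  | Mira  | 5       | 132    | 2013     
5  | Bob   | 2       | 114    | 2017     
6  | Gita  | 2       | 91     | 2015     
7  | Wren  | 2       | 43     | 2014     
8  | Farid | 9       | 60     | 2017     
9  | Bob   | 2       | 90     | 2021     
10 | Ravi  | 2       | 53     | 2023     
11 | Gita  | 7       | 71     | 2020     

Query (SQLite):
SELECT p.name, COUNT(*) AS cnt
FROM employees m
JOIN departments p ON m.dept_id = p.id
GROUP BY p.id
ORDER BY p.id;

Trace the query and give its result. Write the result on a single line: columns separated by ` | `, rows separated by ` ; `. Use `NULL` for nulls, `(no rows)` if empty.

Join each employees row to its departments via dept_id.
Group joined rows by departments.id; compute COUNT(*) per group.
  2: ids {5, 6, 7, 9, 10} → COUNT(*)=5
  5: ids {1, 2, 4} → COUNT(*)=3
  7: ids {11} → COUNT(*)=1
  9: ids {3, 8} → COUNT(*)=2

Design | 5 ; HR | 3 ; Design | 1 ; Sales | 2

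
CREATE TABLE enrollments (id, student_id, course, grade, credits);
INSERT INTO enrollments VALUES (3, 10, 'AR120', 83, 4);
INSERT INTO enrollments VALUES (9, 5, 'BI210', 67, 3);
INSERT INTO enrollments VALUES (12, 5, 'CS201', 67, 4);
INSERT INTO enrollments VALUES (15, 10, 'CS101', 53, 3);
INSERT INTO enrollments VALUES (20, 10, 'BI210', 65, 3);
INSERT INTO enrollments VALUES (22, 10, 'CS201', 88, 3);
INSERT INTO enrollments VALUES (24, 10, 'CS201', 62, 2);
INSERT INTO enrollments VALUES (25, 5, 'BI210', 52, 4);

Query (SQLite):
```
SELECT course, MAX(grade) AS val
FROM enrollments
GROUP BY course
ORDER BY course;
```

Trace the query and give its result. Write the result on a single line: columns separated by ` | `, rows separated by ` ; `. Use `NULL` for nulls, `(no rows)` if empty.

AR120 | 83 ; BI210 | 67 ; CS101 | 53 ; CS201 | 88

Partition enrollments by course; compute MAX(grade) within each group.
  AR120: ids {3} → MAX(grade)=83
  BI210: ids {9, 20, 25} → MAX(grade)=67
  CS101: ids {15} → MAX(grade)=53
  CS201: ids {12, 22, 24} → MAX(grade)=88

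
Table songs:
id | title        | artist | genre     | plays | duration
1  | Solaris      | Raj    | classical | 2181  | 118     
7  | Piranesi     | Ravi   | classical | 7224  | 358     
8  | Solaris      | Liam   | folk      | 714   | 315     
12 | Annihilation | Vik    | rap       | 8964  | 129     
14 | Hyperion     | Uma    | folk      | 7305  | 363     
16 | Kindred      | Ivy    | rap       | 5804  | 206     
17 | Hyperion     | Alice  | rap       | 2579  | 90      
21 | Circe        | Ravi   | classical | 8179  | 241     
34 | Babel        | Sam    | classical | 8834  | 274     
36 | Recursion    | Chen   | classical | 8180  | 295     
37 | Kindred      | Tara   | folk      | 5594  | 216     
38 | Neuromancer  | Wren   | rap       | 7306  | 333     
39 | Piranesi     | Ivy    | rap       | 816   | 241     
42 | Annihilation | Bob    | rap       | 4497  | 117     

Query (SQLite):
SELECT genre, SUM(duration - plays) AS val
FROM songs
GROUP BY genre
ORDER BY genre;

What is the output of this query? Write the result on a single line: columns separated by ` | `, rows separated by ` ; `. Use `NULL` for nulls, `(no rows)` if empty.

classical | -33312 ; folk | -12719 ; rap | -28850

For each row compute duration - plays.
Group by genre; take SUM of the expression per group.
  classical: ids {1, 7, 21, 34, 36} → SUM(duration - plays)=-33312
  folk: ids {8, 14, 37} → SUM(duration - plays)=-12719
  rap: ids {12, 16, 17, 38, 39, 42} → SUM(duration - plays)=-28850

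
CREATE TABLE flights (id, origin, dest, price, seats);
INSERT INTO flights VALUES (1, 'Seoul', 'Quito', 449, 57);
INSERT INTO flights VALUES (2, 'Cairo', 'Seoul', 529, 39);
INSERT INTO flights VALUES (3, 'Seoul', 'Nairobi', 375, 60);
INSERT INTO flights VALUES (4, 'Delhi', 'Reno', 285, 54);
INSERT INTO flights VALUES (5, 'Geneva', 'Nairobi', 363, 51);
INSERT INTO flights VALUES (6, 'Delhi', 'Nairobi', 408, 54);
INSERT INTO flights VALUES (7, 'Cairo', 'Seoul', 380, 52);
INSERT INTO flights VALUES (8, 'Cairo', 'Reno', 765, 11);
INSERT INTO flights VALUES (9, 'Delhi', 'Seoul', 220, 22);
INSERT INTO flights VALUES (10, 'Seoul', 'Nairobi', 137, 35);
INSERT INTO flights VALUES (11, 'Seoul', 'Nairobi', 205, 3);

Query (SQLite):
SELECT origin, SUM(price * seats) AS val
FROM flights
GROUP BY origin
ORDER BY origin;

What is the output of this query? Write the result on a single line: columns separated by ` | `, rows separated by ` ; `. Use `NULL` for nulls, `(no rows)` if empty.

For each row compute price * seats.
Group by origin; take SUM of the expression per group.
  Cairo: ids {2, 7, 8} → SUM(price * seats)=48806
  Delhi: ids {4, 6, 9} → SUM(price * seats)=42262
  Geneva: ids {5} → SUM(price * seats)=18513
  Seoul: ids {1, 3, 10, 11} → SUM(price * seats)=53503

Cairo | 48806 ; Delhi | 42262 ; Geneva | 18513 ; Seoul | 53503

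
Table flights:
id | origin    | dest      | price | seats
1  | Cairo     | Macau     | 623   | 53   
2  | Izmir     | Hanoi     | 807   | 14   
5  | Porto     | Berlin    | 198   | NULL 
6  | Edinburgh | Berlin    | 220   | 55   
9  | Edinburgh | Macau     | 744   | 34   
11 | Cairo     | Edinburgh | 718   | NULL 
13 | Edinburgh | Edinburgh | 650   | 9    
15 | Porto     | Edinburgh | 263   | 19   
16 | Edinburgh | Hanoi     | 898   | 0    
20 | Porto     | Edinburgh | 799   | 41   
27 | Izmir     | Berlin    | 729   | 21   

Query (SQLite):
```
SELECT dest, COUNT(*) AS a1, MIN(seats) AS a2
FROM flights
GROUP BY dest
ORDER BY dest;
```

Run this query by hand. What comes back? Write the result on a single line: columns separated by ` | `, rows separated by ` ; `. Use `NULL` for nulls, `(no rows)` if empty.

Berlin | 3 | 21 ; Edinburgh | 4 | 9 ; Hanoi | 2 | 0 ; Macau | 2 | 34

Group flights by dest.
Per group compute: COUNT(*), MIN(seats).
  Berlin: ids {5, 6, 27} → COUNT(*)=3, MIN(seats)=21
  Edinburgh: ids {11, 13, 15, 20} → COUNT(*)=4, MIN(seats)=9
  Hanoi: ids {2, 16} → COUNT(*)=2, MIN(seats)=0
  Macau: ids {1, 9} → COUNT(*)=2, MIN(seats)=34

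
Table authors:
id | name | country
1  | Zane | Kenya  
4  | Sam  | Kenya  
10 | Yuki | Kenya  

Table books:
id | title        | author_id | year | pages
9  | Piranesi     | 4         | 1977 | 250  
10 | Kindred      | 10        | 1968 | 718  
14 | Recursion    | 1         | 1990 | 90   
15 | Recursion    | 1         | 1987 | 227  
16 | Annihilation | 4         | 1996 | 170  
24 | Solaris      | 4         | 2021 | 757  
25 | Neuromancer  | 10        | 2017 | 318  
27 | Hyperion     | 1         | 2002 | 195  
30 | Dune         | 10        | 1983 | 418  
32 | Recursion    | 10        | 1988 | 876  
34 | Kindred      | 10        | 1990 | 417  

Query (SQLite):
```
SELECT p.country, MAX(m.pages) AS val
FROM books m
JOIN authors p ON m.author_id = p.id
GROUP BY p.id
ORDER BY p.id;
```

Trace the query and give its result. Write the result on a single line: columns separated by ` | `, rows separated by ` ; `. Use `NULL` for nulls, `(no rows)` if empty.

Kenya | 227 ; Kenya | 757 ; Kenya | 876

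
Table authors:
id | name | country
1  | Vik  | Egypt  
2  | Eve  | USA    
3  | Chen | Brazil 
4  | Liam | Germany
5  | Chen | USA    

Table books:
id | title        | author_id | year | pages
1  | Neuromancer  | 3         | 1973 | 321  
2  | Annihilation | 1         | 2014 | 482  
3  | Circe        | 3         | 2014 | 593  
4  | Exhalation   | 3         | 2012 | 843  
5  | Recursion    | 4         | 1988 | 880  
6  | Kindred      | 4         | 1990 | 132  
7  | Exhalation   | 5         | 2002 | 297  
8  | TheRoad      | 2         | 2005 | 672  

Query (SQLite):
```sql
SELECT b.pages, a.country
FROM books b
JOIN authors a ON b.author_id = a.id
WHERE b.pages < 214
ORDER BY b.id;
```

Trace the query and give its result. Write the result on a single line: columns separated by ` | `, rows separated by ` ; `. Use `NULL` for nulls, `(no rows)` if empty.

132 | Germany

Each books row matches the authors row where author_id = authors.id.
Then keep rows with b.pages < 214.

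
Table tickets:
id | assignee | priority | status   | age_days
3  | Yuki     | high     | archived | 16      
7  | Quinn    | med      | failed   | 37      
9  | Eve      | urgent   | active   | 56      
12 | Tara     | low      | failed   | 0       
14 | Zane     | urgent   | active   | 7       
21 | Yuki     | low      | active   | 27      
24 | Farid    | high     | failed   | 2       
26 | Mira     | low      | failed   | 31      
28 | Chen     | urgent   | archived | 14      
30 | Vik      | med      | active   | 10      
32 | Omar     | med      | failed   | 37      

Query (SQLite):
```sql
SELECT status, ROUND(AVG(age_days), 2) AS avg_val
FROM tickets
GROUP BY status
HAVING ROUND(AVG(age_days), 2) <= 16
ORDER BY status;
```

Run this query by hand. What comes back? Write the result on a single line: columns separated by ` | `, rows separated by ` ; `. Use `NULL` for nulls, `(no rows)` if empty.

Partition tickets by status; compute ROUND(AVG(age_days), 2) within each group.
HAVING: keep groups where ROUND(AVG(age_days), 2) <= 16.
  active: ids {9, 14, 21, 30} → ROUND(AVG(age_days), 2)=25
  archived: ids {3, 28} → ROUND(AVG(age_days), 2)=15
  failed: ids {7, 12, 24, 26, 32} → ROUND(AVG(age_days), 2)=21.4

archived | 15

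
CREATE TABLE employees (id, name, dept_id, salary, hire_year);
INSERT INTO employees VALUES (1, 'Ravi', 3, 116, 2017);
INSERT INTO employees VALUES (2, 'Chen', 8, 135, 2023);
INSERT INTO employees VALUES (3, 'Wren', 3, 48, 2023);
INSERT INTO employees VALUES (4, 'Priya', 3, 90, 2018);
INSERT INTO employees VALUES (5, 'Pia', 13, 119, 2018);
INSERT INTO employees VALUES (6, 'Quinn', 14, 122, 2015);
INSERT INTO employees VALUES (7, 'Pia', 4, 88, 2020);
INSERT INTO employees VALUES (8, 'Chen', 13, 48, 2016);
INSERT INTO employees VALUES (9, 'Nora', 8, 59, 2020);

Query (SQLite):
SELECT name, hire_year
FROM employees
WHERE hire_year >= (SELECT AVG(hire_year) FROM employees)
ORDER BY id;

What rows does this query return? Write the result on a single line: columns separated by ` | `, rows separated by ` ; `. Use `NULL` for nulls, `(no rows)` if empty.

Scalar subquery: AVG(hire_year) over all employees rows = 2018.888889 (≈; comparison uses full precision).
Keep rows where hire_year >= that value.

Chen | 2023 ; Wren | 2023 ; Pia | 2020 ; Nora | 2020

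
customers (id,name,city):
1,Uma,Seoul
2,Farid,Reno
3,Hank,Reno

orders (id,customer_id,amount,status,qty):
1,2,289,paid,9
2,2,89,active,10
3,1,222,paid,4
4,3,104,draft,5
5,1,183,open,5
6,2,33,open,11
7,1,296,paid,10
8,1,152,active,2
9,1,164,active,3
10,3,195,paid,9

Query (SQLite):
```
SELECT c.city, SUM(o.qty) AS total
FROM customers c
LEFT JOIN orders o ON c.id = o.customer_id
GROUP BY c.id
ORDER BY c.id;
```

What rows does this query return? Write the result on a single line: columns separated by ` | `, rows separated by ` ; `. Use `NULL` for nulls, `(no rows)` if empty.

LEFT JOIN keeps every customers row; unmatched ones get NULL for orders columns.
Group by customers.id and compute SUM(o.qty). SUM over an all-NULL group is NULL.
  1: ids {3, 5, 7, 8, 9} → SUM(o.qty)=24
  2: ids {1, 2, 6} → SUM(o.qty)=30
  3: ids {4, 10} → SUM(o.qty)=14

Seoul | 24 ; Reno | 30 ; Reno | 14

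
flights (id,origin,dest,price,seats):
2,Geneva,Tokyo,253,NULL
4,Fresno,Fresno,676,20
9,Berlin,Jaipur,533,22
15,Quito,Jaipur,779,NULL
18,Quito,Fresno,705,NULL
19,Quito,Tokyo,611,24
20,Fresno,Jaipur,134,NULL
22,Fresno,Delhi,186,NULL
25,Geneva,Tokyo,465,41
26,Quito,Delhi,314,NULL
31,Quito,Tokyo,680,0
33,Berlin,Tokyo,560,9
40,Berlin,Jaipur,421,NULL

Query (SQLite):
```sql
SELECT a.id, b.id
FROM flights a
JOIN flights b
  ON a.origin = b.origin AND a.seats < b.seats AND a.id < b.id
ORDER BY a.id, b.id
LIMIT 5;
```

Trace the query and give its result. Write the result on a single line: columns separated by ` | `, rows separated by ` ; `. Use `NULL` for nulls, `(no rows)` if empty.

(no rows)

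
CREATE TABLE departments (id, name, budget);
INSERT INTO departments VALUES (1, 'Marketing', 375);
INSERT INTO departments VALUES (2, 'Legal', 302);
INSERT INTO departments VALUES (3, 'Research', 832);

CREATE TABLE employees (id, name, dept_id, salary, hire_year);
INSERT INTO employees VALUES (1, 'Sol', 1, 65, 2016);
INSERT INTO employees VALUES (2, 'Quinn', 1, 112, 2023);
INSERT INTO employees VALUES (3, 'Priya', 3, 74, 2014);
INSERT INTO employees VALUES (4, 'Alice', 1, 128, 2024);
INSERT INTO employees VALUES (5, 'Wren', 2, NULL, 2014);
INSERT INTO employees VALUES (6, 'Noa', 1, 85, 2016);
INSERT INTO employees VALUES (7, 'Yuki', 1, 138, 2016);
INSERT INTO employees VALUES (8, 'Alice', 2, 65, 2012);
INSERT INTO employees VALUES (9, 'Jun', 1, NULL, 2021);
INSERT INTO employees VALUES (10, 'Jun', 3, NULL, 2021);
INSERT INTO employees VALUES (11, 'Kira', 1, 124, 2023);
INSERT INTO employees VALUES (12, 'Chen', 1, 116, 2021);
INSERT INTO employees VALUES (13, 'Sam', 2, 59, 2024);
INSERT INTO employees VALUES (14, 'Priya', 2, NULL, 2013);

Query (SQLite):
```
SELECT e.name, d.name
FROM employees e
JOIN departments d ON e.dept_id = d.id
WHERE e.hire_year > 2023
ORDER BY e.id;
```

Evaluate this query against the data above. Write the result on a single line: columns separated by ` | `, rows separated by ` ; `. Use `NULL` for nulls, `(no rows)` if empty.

Each employees row matches the departments row where dept_id = departments.id.
Then keep rows with e.hire_year > 2023.

Alice | Marketing ; Sam | Legal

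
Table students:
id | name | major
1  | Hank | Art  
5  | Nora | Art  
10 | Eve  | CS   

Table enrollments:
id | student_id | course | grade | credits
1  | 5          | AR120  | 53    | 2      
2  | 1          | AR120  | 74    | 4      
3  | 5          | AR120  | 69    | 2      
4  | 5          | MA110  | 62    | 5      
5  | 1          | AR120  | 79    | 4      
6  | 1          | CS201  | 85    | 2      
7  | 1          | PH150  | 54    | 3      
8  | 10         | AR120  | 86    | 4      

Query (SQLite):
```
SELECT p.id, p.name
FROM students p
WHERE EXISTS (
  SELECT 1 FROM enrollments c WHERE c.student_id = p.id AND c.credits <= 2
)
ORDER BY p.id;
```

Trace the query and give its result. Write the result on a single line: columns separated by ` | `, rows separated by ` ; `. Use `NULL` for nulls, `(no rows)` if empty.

For each students row, check whether any enrollments with matching student_id has credits <= 2.
Keep rows where that is true.

1 | Hank ; 5 | Nora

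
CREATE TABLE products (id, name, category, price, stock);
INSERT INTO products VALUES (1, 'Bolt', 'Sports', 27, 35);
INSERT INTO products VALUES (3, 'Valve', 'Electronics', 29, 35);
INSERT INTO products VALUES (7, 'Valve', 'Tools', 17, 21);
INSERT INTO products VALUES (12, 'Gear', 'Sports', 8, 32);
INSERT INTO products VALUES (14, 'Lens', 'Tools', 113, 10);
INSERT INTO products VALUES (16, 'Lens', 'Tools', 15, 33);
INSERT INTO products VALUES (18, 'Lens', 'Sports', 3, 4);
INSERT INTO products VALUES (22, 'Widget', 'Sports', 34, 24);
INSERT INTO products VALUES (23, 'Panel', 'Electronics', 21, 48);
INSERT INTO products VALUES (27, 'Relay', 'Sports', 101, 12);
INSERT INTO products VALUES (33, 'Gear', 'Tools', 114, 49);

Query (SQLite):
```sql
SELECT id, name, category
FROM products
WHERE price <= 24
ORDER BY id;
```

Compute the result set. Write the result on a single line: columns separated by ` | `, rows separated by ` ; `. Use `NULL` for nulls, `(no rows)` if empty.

price <= 24: ids {7, 12, 16, 18, 23}

7 | Valve | Tools ; 12 | Gear | Sports ; 16 | Lens | Tools ; 18 | Lens | Sports ; 23 | Panel | Electronics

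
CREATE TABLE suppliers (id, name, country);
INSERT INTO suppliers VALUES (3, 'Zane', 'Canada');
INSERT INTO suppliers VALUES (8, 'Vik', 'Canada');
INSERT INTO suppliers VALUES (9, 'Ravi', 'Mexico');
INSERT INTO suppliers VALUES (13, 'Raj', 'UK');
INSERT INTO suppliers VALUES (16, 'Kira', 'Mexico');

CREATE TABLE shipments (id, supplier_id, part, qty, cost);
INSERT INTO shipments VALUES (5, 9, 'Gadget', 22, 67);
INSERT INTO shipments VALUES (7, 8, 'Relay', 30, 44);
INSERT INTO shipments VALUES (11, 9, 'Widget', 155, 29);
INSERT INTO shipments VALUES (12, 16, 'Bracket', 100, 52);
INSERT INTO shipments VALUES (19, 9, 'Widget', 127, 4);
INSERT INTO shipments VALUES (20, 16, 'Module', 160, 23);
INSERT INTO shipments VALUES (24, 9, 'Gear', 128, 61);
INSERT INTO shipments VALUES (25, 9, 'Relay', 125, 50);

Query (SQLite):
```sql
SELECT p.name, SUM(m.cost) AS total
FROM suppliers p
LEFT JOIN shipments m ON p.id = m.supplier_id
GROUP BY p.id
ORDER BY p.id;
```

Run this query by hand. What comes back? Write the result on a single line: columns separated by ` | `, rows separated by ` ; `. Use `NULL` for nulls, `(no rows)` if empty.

Zane | NULL ; Vik | 44 ; Ravi | 211 ; Raj | NULL ; Kira | 75

LEFT JOIN keeps every suppliers row; unmatched ones get NULL for shipments columns.
Group by suppliers.id and compute SUM(m.cost). SUM over an all-NULL group is NULL.
  3: ids {—} → SUM(m.cost)=NULL
  8: ids {7} → SUM(m.cost)=44
  9: ids {5, 11, 19, 24, 25} → SUM(m.cost)=211
  13: ids {—} → SUM(m.cost)=NULL
  16: ids {12, 20} → SUM(m.cost)=75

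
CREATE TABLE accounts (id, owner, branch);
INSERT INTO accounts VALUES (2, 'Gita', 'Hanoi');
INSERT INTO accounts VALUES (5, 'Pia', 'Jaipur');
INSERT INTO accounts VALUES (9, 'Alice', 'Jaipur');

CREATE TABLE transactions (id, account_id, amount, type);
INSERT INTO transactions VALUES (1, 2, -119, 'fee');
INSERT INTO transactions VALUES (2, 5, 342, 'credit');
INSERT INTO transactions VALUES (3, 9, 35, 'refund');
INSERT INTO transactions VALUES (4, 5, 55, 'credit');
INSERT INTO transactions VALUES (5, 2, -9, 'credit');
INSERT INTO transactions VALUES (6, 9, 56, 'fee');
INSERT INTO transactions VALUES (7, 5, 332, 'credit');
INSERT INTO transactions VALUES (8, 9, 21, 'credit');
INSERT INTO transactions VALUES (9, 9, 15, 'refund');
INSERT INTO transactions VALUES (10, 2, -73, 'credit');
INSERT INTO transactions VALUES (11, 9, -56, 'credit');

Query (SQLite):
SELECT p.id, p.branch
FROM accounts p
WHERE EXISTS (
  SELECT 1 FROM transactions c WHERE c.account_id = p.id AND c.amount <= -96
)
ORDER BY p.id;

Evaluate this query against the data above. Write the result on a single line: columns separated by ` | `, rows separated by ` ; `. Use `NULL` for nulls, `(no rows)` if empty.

2 | Hanoi

For each accounts row, check whether any transactions with matching account_id has amount <= -96.
Keep rows where that is true.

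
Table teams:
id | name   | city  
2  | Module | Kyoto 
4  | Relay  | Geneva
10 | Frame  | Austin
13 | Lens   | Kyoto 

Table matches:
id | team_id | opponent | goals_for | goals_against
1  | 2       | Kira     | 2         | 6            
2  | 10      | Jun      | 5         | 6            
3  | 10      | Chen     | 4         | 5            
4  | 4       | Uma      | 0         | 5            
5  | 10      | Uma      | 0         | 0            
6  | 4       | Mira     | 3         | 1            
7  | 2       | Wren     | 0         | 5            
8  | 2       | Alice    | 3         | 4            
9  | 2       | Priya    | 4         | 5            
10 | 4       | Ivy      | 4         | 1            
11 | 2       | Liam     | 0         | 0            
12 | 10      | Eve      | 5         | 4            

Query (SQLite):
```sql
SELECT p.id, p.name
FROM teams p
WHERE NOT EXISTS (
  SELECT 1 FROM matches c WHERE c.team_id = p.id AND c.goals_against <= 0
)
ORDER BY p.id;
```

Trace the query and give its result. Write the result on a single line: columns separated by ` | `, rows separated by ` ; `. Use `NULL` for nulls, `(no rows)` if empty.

4 | Relay ; 13 | Lens

For each teams row, check whether any matches with matching team_id has goals_against <= 0.
Keep rows where that is false.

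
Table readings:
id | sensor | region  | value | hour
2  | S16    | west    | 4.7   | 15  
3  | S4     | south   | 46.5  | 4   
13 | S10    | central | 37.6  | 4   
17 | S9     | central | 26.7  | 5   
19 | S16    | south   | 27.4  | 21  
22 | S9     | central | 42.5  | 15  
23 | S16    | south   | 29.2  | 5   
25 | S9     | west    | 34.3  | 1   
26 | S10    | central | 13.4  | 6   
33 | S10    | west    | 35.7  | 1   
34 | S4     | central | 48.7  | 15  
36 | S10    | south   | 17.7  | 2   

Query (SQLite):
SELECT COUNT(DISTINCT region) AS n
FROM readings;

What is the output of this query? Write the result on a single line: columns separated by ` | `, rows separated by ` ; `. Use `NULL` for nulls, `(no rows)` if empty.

Count distinct non-NULL region values.

3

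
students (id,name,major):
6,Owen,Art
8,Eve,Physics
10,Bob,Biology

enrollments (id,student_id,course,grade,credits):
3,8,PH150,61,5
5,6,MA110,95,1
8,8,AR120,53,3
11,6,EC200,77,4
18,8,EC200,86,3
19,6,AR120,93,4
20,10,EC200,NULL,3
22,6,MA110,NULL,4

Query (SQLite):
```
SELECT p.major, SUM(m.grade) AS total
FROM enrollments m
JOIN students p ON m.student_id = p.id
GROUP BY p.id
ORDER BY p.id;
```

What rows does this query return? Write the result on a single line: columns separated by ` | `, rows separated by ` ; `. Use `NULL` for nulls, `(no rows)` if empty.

Join each enrollments row to its students via student_id.
Group joined rows by students.id; compute SUM(m.grade) per group.
  6: ids {5, 11, 19, 22} → SUM(m.grade)=265
  8: ids {3, 8, 18} → SUM(m.grade)=200
  10: ids {20} → SUM(m.grade)=NULL

Art | 265 ; Physics | 200 ; Biology | NULL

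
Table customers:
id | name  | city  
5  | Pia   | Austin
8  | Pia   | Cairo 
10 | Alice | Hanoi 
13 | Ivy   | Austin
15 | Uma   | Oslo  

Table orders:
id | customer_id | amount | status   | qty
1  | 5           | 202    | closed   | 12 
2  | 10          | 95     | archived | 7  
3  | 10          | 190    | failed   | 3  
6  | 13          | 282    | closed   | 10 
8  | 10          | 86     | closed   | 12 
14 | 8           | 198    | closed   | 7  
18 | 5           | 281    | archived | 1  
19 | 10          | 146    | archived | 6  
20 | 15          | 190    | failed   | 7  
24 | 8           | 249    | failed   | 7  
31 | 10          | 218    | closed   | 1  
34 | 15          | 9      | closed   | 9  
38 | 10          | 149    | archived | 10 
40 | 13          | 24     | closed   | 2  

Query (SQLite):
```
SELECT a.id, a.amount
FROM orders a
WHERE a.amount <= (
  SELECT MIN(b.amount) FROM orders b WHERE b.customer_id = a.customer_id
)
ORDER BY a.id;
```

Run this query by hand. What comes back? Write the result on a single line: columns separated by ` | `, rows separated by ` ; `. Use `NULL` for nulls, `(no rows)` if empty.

1 | 202 ; 8 | 86 ; 14 | 198 ; 34 | 9 ; 40 | 24

For each orders row a, compute MIN(amount) over rows sharing a.customer_id.
Keep row a if a.amount <= that per-group MIN.
  customer_id=5: MIN(amount) = 202
  customer_id=8: MIN(amount) = 198
  customer_id=10: MIN(amount) = 86
  customer_id=13: MIN(amount) = 24
  customer_id=15: MIN(amount) = 9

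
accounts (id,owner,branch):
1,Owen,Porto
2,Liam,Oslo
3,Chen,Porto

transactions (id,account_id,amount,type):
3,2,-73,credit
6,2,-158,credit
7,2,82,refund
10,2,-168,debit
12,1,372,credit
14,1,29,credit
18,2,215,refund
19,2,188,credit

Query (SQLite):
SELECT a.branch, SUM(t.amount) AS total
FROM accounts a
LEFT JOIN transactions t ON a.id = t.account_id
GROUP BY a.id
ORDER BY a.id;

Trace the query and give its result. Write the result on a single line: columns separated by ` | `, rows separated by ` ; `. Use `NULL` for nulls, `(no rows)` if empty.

LEFT JOIN keeps every accounts row; unmatched ones get NULL for transactions columns.
Group by accounts.id and compute SUM(t.amount). SUM over an all-NULL group is NULL.
  1: ids {12, 14} → SUM(t.amount)=401
  2: ids {3, 6, 7, 10, 18, 19} → SUM(t.amount)=86
  3: ids {—} → SUM(t.amount)=NULL

Porto | 401 ; Oslo | 86 ; Porto | NULL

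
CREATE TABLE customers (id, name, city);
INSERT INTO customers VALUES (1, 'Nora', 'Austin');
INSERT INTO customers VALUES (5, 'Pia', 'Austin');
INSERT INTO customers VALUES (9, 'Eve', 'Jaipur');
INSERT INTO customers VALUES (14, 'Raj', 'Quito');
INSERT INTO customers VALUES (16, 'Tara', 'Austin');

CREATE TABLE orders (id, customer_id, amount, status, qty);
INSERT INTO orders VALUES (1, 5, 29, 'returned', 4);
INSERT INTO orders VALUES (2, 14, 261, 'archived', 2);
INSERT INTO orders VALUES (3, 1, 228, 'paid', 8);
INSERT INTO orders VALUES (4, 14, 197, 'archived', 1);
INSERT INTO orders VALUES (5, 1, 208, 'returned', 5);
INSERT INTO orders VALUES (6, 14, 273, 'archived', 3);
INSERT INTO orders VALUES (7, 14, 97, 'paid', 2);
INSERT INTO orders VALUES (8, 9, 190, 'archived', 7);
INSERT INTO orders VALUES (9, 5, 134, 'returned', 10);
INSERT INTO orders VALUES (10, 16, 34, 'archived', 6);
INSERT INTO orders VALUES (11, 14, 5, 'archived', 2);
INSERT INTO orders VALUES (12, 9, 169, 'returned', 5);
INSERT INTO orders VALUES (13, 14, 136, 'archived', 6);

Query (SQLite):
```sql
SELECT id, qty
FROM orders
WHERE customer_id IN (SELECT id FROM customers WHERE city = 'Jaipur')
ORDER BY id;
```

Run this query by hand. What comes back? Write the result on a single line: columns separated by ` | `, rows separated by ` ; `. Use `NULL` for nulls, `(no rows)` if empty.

Inner query: customers.id where city = 'Jaipur'.
Outer: keep orders rows whose customer_id is in that set.
Inner query → {9}

8 | 7 ; 12 | 5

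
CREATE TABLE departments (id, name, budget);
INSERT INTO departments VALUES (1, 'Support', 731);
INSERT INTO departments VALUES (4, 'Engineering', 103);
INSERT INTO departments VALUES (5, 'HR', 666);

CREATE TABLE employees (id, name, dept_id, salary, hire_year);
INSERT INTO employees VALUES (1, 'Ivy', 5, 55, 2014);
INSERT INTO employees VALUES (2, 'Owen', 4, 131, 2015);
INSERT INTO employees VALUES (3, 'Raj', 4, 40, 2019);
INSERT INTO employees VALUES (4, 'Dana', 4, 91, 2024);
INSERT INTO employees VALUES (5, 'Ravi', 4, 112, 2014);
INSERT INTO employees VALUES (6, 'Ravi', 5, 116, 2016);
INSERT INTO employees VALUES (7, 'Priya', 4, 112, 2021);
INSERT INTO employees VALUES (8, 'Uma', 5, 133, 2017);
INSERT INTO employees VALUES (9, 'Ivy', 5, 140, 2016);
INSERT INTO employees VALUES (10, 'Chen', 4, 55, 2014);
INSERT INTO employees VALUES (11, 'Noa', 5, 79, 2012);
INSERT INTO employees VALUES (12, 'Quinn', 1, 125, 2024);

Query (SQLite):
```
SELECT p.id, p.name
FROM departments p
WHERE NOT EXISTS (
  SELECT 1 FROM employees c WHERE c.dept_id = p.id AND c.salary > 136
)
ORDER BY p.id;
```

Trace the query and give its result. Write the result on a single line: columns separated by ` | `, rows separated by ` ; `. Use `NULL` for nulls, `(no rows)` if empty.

1 | Support ; 4 | Engineering

For each departments row, check whether any employees with matching dept_id has salary > 136.
Keep rows where that is false.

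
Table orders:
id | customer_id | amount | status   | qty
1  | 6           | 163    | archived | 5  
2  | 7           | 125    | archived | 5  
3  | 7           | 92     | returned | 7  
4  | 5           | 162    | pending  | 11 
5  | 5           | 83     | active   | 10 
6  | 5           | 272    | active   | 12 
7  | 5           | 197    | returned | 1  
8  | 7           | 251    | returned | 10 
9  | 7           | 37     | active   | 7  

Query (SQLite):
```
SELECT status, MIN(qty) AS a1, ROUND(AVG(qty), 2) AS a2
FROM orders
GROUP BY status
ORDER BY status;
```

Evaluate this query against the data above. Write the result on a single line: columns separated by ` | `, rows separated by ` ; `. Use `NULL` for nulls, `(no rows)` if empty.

active | 7 | 9.67 ; archived | 5 | 5 ; pending | 11 | 11 ; returned | 1 | 6

Group orders by status.
Per group compute: MIN(qty), ROUND(AVG(qty), 2).
  active: ids {5, 6, 9} → MIN(qty)=7, ROUND(AVG(qty), 2)=9.67
  archived: ids {1, 2} → MIN(qty)=5, ROUND(AVG(qty), 2)=5
  pending: ids {4} → MIN(qty)=11, ROUND(AVG(qty), 2)=11
  returned: ids {3, 7, 8} → MIN(qty)=1, ROUND(AVG(qty), 2)=6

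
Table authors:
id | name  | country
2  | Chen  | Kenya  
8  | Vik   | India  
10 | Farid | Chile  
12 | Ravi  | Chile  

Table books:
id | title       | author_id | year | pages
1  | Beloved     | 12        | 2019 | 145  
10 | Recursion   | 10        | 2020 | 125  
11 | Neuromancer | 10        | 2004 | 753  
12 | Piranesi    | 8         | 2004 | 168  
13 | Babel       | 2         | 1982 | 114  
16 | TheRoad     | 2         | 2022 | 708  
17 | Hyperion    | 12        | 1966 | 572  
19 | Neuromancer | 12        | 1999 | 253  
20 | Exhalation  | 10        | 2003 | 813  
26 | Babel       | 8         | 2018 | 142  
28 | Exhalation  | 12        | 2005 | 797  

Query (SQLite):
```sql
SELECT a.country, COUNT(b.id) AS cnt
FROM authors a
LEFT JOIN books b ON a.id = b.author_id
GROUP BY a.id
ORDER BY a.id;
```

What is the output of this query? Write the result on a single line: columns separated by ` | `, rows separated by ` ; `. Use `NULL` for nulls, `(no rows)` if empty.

LEFT JOIN keeps every authors row; unmatched ones get NULL for books columns.
Group by authors.id and compute COUNT(b.id). COUNT(col) of an all-NULL group is 0.
  2: ids {13, 16} → COUNT(b.id)=2
  8: ids {12, 26} → COUNT(b.id)=2
  10: ids {10, 11, 20} → COUNT(b.id)=3
  12: ids {1, 17, 19, 28} → COUNT(b.id)=4

Kenya | 2 ; India | 2 ; Chile | 3 ; Chile | 4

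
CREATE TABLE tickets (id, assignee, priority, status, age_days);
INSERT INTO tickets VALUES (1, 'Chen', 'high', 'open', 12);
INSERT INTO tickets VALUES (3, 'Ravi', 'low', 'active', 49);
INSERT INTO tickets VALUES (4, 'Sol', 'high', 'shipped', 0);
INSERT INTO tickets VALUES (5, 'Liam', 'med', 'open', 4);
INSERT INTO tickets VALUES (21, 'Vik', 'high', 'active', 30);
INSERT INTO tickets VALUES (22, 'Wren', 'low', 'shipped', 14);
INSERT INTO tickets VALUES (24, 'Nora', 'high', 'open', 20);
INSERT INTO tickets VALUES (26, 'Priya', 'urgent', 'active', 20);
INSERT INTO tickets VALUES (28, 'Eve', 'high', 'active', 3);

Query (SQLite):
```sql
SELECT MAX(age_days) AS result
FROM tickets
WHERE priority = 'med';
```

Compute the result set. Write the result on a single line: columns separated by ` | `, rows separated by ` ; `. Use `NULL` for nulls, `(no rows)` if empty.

4

Rows where priority='med' → age_days values: [4].
MAX of non-NULL values = 4.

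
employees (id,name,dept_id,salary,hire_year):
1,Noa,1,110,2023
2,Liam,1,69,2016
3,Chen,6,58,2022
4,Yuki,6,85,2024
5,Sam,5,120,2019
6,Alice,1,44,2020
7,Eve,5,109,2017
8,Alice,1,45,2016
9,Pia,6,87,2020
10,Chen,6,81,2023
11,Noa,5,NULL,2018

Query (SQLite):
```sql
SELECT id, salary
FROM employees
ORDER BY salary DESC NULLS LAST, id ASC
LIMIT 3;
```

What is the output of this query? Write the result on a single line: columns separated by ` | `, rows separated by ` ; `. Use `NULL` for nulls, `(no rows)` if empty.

Sort by salary desc, tiebreak id asc: (120, id=5), (110, id=1), (109, id=7), (87, id=9), (85, id=4), (81, id=10) …. Take first 3.
NULLS LAST: NULL salary rows go after all non-NULL rows (among themselves ordered by id asc).

5 | 120 ; 1 | 110 ; 7 | 109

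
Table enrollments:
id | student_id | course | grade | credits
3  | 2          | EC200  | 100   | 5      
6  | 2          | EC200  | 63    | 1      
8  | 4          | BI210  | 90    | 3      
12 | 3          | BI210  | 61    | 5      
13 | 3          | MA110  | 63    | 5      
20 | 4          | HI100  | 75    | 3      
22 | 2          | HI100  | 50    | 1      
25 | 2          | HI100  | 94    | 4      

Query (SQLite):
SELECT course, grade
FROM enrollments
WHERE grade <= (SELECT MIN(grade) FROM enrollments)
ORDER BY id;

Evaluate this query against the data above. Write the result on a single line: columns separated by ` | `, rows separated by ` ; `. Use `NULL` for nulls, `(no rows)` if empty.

HI100 | 50

Scalar subquery: MIN(grade) over all enrollments rows = 50.
Keep rows where grade <= that value.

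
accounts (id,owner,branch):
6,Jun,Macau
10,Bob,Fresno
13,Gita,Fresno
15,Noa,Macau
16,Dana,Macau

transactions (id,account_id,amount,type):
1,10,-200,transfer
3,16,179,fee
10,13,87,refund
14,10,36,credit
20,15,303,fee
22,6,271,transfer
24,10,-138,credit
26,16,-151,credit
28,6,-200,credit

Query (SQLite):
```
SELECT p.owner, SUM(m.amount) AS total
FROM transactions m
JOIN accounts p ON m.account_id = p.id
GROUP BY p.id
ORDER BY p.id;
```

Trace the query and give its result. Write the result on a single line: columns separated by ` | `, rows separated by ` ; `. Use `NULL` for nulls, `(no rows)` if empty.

Jun | 71 ; Bob | -302 ; Gita | 87 ; Noa | 303 ; Dana | 28

Join each transactions row to its accounts via account_id.
Group joined rows by accounts.id; compute SUM(m.amount) per group.
  6: ids {22, 28} → SUM(m.amount)=71
  10: ids {1, 14, 24} → SUM(m.amount)=-302
  13: ids {10} → SUM(m.amount)=87
  15: ids {20} → SUM(m.amount)=303
  16: ids {3, 26} → SUM(m.amount)=28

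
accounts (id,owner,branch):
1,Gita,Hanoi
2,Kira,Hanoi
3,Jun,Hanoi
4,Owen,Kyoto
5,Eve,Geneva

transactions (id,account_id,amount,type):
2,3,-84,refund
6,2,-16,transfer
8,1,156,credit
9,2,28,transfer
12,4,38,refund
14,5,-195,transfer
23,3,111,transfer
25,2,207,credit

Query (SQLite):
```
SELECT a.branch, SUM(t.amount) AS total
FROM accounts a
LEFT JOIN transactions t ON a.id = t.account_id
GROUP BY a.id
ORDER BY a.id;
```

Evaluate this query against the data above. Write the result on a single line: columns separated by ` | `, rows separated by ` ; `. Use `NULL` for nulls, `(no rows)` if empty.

LEFT JOIN keeps every accounts row; unmatched ones get NULL for transactions columns.
Group by accounts.id and compute SUM(t.amount). SUM over an all-NULL group is NULL.
  1: ids {8} → SUM(t.amount)=156
  2: ids {6, 9, 25} → SUM(t.amount)=219
  3: ids {2, 23} → SUM(t.amount)=27
  4: ids {12} → SUM(t.amount)=38
  5: ids {14} → SUM(t.amount)=-195

Hanoi | 156 ; Hanoi | 219 ; Hanoi | 27 ; Kyoto | 38 ; Geneva | -195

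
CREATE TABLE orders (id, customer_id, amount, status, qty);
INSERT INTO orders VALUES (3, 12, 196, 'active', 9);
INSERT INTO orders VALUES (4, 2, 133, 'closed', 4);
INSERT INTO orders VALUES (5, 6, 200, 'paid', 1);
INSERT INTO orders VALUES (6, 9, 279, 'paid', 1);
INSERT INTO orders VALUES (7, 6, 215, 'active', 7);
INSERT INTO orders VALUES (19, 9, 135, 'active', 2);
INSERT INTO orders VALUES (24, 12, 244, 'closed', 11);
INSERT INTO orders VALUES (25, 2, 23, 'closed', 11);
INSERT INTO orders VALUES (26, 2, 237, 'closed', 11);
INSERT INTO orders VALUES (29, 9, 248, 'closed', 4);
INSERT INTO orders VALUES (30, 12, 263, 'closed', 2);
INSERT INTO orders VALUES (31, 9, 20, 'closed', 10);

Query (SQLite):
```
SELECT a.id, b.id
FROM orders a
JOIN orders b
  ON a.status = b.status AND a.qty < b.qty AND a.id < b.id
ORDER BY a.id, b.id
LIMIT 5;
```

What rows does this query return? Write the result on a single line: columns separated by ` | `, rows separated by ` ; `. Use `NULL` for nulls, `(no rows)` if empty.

Pairs (a,b) with same status, a.qty < b.qty, a.id < b.id.
status groups: active:{3,7,19} closed:{4,24,25,26,29,30,31} paid:{5,6}
Ordered by (a.id, b.id); first 5.

4 | 24 ; 4 | 25 ; 4 | 26 ; 4 | 31 ; 29 | 31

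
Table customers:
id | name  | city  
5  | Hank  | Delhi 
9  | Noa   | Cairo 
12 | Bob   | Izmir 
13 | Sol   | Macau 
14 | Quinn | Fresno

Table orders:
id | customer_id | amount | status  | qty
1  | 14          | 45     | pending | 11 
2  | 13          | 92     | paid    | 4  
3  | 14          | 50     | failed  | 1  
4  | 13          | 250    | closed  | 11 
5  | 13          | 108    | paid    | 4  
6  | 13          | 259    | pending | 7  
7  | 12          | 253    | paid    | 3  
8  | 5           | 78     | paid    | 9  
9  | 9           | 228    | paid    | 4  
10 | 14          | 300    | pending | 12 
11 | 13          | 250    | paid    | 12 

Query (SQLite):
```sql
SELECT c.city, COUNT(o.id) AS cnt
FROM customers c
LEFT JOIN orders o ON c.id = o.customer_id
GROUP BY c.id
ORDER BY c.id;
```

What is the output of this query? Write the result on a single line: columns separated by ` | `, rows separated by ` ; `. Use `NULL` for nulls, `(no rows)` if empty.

LEFT JOIN keeps every customers row; unmatched ones get NULL for orders columns.
Group by customers.id and compute COUNT(o.id). COUNT(col) of an all-NULL group is 0.
  5: ids {8} → COUNT(o.id)=1
  9: ids {9} → COUNT(o.id)=1
  12: ids {7} → COUNT(o.id)=1
  13: ids {2, 4, 5, 6, 11} → COUNT(o.id)=5
  14: ids {1, 3, 10} → COUNT(o.id)=3

Delhi | 1 ; Cairo | 1 ; Izmir | 1 ; Macau | 5 ; Fresno | 3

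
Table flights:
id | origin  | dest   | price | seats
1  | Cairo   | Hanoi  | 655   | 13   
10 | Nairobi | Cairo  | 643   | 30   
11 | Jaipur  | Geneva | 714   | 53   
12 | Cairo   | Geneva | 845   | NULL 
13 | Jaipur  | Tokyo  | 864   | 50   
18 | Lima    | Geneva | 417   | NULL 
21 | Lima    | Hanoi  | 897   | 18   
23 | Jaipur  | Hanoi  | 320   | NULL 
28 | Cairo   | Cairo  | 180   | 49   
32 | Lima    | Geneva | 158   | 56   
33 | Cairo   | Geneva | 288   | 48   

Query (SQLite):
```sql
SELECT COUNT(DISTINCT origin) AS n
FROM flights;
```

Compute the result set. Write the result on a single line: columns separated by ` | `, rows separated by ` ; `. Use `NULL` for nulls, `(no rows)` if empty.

4

Count distinct non-NULL origin values.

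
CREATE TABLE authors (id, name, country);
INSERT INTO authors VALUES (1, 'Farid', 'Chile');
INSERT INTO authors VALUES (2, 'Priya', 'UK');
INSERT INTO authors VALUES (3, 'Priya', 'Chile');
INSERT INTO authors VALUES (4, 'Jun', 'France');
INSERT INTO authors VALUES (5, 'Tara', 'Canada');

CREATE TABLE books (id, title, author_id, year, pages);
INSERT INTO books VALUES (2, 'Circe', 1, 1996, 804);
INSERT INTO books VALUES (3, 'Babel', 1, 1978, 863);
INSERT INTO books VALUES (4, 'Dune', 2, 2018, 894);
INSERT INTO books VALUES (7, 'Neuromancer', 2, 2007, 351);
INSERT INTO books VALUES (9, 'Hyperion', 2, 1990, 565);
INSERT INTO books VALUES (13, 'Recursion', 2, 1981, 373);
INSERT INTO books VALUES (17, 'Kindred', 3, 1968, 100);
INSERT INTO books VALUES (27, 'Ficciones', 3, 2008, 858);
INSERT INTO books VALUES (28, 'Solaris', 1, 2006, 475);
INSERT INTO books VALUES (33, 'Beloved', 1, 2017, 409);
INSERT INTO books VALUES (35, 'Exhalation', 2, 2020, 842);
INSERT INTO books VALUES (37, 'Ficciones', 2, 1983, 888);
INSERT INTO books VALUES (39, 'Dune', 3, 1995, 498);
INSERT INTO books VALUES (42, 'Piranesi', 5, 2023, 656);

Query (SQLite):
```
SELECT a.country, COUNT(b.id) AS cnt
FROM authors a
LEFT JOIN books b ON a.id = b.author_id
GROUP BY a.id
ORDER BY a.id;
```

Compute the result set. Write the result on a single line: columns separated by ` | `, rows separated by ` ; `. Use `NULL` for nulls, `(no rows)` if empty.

LEFT JOIN keeps every authors row; unmatched ones get NULL for books columns.
Group by authors.id and compute COUNT(b.id). COUNT(col) of an all-NULL group is 0.
  1: ids {2, 3, 28, 33} → COUNT(b.id)=4
  2: ids {4, 7, 9, 13, 35, 37} → COUNT(b.id)=6
  3: ids {17, 27, 39} → COUNT(b.id)=3
  4: ids {—} → COUNT(b.id)=0
  5: ids {42} → COUNT(b.id)=1

Chile | 4 ; UK | 6 ; Chile | 3 ; France | 0 ; Canada | 1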